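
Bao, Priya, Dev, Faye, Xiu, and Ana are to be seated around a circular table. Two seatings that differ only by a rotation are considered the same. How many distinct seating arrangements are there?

120

Around a circle, 6 distinct people have 6!/6 = (5)! = 120 rotationally distinct seatings.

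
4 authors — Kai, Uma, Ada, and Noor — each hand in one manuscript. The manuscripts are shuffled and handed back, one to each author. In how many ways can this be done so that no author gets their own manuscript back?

9

Count assignments avoiding every fixed point. For any j of the 4 authors fixed to their own manuscript, the other 4−j can be arranged in (4−j)! ways.
By inclusion–exclusion this is Σ_{j=0}^{4} (−1)^j C(4,j)·(4−j)!.
Computing: 24 − 24 + 12 − 4 + 1 = 9.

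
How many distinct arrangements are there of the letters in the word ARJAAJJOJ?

Letter multiplicities in ARJAAJJOJ: A×3, J×4, O×1, R×1.
Dividing 9! = 362880 by 4!·3! = 144 for the repeated letters gives 2520.

2520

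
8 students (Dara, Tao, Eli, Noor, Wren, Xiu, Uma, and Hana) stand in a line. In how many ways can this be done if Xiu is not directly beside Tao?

Of the 8! = 40320 arrangements, those with Xiu and Tao adjacent number 2 × 7! = 10080 (treat the pair as a block with 2 internal orders).
So 40320 − 10080 = 30240 arrangements keep them apart.

30240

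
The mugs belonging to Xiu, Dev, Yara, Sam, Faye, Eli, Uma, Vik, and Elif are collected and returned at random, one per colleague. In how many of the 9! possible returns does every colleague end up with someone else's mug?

Let Aᵢ be the assignments in which colleague i gets their own mug. We want the size of the complement of A₁∪…∪A_9.
By inclusion–exclusion this is Σ_{j=0}^{9} (−1)^j C(9,j)·(9−j)!.
Computing: 362880 − 362880 + 181440 − 60480 + 15120 − 3024 + 504 − 72 + 9 − 1 = 133496.

133496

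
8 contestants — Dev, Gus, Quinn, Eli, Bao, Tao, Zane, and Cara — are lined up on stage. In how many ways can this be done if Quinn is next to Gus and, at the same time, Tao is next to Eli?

2880

Treat {Quinn,Gus} as one block (2 orders) and {Tao,Eli} as another (2 orders).
That leaves 6 units to arrange: 2 × 2 × 6! = 4 × 720 = 2880.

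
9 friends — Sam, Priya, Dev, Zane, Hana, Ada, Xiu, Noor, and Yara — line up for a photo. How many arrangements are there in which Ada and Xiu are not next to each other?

282240

Of the 9! = 362880 arrangements, those with Ada and Xiu adjacent number 2 × 8! = 80640 (treat the pair as a block with 2 internal orders).
Complementary counting: 362880 − 80640 = 282240.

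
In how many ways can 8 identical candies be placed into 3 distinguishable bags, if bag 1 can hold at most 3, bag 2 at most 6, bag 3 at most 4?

17

Without the upper bounds there are C(10,2) = 45 ways to split 8 among 3 bags.
Subtract solutions that violate a single cap (substitute x_i' = x_i − (cap_i+1)): x_1 ≥ 4 gives C(6,2) = 15; x_2 ≥ 7 gives C(3,2) = 3; x_3 ≥ 5 gives C(5,2) = 10. Together 28.
No two caps can be exceeded simultaneously, so the pair terms are all 0.
By inclusion–exclusion the count is 45 − 28 + 0 = 17.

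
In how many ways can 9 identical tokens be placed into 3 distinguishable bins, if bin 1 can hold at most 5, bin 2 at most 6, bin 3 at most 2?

Without the upper bounds there are C(11,2) = 55 ways to split 9 among 3 bins.
Subtract solutions that violate a single cap (substitute x_i' = x_i − (cap_i+1)): x_1 ≥ 6 gives C(5,2) = 10; x_2 ≥ 7 gives C(4,2) = 6; x_3 ≥ 3 gives C(8,2) = 28. Together 44.
Add back pairs where two caps are both exceeded: 0 + 1 + 0 = 1.
By inclusion–exclusion the count is 55 − 44 + 1 = 12.

12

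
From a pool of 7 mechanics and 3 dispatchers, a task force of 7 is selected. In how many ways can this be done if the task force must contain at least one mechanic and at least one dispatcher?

With no constraint there are C(10,7) = 120 possible selections.
Selections missing a whole group: no mechanics → C(3,7) = 0; no dispatchers → C(7,7) = 1.
Both groups omitted at once is impossible, so 120 − 1 = 119.

119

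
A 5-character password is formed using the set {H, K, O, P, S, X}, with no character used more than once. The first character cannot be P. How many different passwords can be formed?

600

The first character has 6−1 = 5 choices (anything except P).
The remaining 4 characters are filled from the other 5 symbols without repetition: 5 × 4 × 3 × 2 = 120.
Total: 5 × 120 = 600.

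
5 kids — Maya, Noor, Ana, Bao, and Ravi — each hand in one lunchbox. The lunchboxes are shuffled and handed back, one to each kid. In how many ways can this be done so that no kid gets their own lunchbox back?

44

This is the derangement count D_5: permutations of 5 items with no fixed point.
By inclusion–exclusion this is Σ_{j=0}^{5} (−1)^j C(5,j)·(5−j)!.
Computing: 120 − 120 + 60 − 20 + 5 − 1 = 44.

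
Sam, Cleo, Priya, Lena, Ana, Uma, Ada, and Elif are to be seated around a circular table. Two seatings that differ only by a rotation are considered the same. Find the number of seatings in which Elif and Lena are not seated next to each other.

3600

All circular seatings of 8 people number (7)! = 5040.
Those with Elif next to Lena: fuse the pair into one unit and seat 7 units around a circle — 2·(6)! = 1440.
Subtracting, 5040 − 1440 = 3600.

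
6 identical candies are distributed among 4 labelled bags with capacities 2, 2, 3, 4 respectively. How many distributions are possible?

31

Ignoring the caps, the number of non-negative solutions to x_1+…+x_4 = 6 is C(9,3) = 84.
Subtract solutions that violate a single cap (substitute x_i' = x_i − (cap_i+1)): x_1 ≥ 3 gives C(6,3) = 20; x_2 ≥ 3 gives C(6,3) = 20; x_3 ≥ 4 gives C(5,3) = 10; x_4 ≥ 5 gives C(4,3) = 4. Together 54.
Add back pairs where two caps are both exceeded: 1 + 0 + 0 + 0 + 0 + 0 = 1.
By inclusion–exclusion the count is 84 − 54 + 1 = 31.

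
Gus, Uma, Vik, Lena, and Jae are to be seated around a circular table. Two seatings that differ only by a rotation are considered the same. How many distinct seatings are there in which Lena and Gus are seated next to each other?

Glue Lena and Gus into a block (2 internal orders). Seating 4 units around a circle gives (3)! arrangements.
So 2 × (3)! = 2 × 6 = 12.

12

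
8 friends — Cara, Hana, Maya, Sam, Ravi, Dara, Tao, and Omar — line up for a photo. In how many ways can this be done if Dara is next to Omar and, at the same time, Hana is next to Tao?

2880

Treat {Dara,Omar} as one block (2 orders) and {Hana,Tao} as another (2 orders).
That leaves 6 units to arrange: 2 × 2 × 6! = 4 × 720 = 2880.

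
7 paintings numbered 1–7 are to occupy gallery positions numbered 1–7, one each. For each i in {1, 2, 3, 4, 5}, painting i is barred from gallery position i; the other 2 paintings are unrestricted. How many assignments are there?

2428

Let Aᵢ (for 1 ≤ i ≤ 5) be the placements that put painting i in its forbidden gallery position. Any j of these fix j positions, leaving (7−j)! ways to fill the rest, and there are C(5,j) ways to pick which j.
By inclusion–exclusion, the number of valid placements is Σ_{j=0}^{5} (−1)^j C(5,j)·(7−j)!.
Computing: 5040 − 3600 + 1200 − 240 + 30 − 2 = 2428.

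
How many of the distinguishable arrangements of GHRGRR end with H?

10

With the last slot taken by H, it remains to arrange the other 5 letters (GRGRR).
Those 5 letters have G appearing twice and R appearing 3 times, giving (5)!/(3!·2!) = 10.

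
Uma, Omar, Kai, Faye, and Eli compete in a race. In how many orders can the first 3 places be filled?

60

This is an ordered selection of 3 from 5: P(5,3).
That gives 5 × 4 × 3 = 60.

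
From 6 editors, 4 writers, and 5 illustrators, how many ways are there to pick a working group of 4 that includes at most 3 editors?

Split by how many editors are chosen (0 through 3).
Sum: C(6,0)·C(9,4) + C(6,1)·C(9,3) + C(6,2)·C(9,2) + C(6,3)·C(9,1) = 126 + 504 + 540 + 180 = 1350.

1350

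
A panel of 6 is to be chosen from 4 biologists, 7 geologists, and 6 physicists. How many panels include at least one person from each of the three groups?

9996

Total 6-person selections from all 17: C(17,6) = 12376.
Selections missing a whole group: no biologists → C(13,6) = 1716; no geologists → C(10,6) = 210; no physicists → C(11,6) = 462.
Add back selections omitting two groups (i.e. drawn from a single group): C(4,6) + C(7,6) + C(6,6) = 8.
By inclusion–exclusion: 12376 − 2388 + 8 = 9996.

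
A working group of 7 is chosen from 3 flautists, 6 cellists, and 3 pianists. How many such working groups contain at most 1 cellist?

Split by how many cellists are chosen (0 through 1).
Sum: C(6,0)·C(6,7) + C(6,1)·C(6,6) = 0 + 6 = 6.

6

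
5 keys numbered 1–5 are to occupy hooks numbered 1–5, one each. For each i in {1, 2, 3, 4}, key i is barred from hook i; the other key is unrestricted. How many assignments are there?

53

Let Aᵢ (for 1 ≤ i ≤ 4) be the placements that put key i in its forbidden hook. Any j of these fix j positions, leaving (5−j)! ways to fill the rest, and there are C(4,j) ways to pick which j.
By inclusion–exclusion, the number of valid placements is Σ_{j=0}^{4} (−1)^j C(4,j)·(5−j)!.
Computing: 120 − 96 + 36 − 8 + 1 = 53.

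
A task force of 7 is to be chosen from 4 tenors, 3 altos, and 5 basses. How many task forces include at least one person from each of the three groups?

747

With no constraint there are C(12,7) = 792 possible selections.
Selections missing a whole group: no tenors → C(8,7) = 8; no altos → C(9,7) = 36; no basses → C(7,7) = 1.
Add back selections omitting two groups (i.e. drawn from a single group): C(4,7) + C(3,7) + C(5,7) = 0.
By inclusion–exclusion: 792 − 45 + 0 = 747.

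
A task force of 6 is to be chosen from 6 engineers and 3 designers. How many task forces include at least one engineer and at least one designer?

83

With no constraint there are C(9,6) = 84 possible selections.
Subtract selections that omit an entire group: no engineers → C(3,6) = 0; no designers → C(6,6) = 1.
Both groups omitted at once is impossible, so 84 − 1 = 83.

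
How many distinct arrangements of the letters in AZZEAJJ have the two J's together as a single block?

180

Treat the 2 copies of J as a single block. The multiset to arrange is then {JJ, A, A, E, Z, Z}, 6 items in all.
That gives (6)!/(2!·2!) = 180 arrangements.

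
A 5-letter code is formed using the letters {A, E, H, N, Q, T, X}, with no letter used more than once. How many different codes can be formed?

2520

With no repetition, fill the 5 letters in order: 7 choices, then 6, down to 3.
That product is 7 × 6 × 5 × 4 × 3 = 2520.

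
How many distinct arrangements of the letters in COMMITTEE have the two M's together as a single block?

10080

Treat the 2 copies of M as a single block. The multiset to arrange is then {MM, C, E, E, I, O, T, T}, 8 items in all.
That gives (8)!/(2!·2!) = 10080 arrangements.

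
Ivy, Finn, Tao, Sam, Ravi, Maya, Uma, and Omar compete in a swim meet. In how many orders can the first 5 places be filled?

6720

There are 8 choices for 1st place, 7 for 2nd, and so on down to 4 for position 5.
That gives 8 × 7 × 6 × 5 × 4 = 6720.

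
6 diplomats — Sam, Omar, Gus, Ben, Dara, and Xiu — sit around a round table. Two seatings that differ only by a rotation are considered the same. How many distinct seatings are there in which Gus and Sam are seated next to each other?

48

Glue Gus and Sam into a block (2 internal orders). Seating 5 units around a circle gives (4)! arrangements.
So 2 × (4)! = 2 × 24 = 48.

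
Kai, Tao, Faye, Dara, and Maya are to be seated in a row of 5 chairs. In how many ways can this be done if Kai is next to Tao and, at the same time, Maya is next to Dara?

Treat {Kai,Tao} as one block (2 orders) and {Maya,Dara} as another (2 orders).
That leaves 3 units to arrange: 2 × 2 × 3! = 4 × 6 = 24.

24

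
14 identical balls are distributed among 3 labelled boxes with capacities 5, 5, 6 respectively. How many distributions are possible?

6

Ignoring the caps, the number of non-negative solutions to x_1+…+x_3 = 14 is C(16,2) = 120.
Subtract solutions that violate a single cap (substitute x_i' = x_i − (cap_i+1)): x_1 ≥ 6 gives C(10,2) = 45; x_2 ≥ 6 gives C(10,2) = 45; x_3 ≥ 7 gives C(9,2) = 36. Together 126.
Add back pairs where two caps are both exceeded: 6 + 3 + 3 = 12.
By inclusion–exclusion the count is 120 − 126 + 12 = 6.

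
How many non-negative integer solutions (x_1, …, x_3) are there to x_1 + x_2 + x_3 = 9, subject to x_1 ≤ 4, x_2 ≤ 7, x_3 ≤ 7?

Without the upper bounds there are C(11,2) = 55 ways to split 9 among 3 variables.
Subtract solutions that violate a single cap (substitute x_i' = x_i − (cap_i+1)): x_1 ≥ 5 gives C(6,2) = 15; x_2 ≥ 8 gives C(3,2) = 3; x_3 ≥ 8 gives C(3,2) = 3. Together 21.
No two caps can be exceeded simultaneously, so the pair terms are all 0.
By inclusion–exclusion the count is 55 − 21 + 0 = 34.

34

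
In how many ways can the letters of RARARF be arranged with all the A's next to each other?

20

Treat the 2 copies of A as a single block. The multiset to arrange is then {AA, F, R, R, R}, 5 items in all.
That gives (5)!/(3!) = 20 arrangements.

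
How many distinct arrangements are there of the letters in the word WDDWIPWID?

5040

Letter multiplicities in WDDWIPWID: D×3, I×2, P×1, W×3.
The number of distinct arrangements is 9!/(3!·3!·2!) = 362880/72 = 5040.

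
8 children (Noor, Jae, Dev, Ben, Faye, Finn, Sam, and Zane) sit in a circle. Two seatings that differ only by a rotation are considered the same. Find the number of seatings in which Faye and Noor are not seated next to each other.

Without the restriction there are (7)! = 5040 seatings.
Seatings with Faye beside Noor: treat them as a block with 2 internal orders, giving 2 × (6)! = 1440.
Subtracting, 5040 − 1440 = 3600.

3600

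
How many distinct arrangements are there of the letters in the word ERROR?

20

ERROR has 5 letters with R appearing 3 times.
Dividing 5! = 120 by 3! = 6 for the repeated letters gives 20.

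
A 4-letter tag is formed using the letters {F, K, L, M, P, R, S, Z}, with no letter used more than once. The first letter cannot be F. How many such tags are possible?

1470

The first letter has 8−1 = 7 choices (anything except F).
The remaining 3 letters are filled from the other 7 symbols without repetition: 7 × 6 × 5 = 210.
Total: 7 × 210 = 1470.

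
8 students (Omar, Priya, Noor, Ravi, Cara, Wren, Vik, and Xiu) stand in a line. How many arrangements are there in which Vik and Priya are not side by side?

Of the 8! = 40320 arrangements, those with Vik and Priya adjacent number 2 × 7! = 10080 (treat the pair as a block with 2 internal orders).
So 40320 − 10080 = 30240 arrangements keep them apart.

30240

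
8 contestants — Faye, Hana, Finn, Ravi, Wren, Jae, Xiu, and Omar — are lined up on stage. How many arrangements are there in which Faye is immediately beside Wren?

Place the 6 others and the Faye-Wren pair as 7 objects in a line; the pair has 2 internal arrangements.
That gives 2 × 7! = 2 × 5040 = 10080.

10080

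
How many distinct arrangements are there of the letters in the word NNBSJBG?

1260

NNBSJBG has 7 letters with B appearing twice and N appearing twice.
The number of distinct arrangements is 7!/(2!·2!) = 5040/4 = 1260.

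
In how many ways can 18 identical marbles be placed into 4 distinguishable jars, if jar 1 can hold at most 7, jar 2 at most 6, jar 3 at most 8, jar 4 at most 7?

By stars and bars, unrestricted non-negative solutions to x_1+…+x_4 = 18 number C(18+3,3) = 1330.
Subtract solutions that violate a single cap (substitute x_i' = x_i − (cap_i+1)): x_1 ≥ 8 gives C(13,3) = 286; x_2 ≥ 7 gives C(14,3) = 364; x_3 ≥ 9 gives C(12,3) = 220; x_4 ≥ 8 gives C(13,3) = 286. Together 1156.
Add back pairs where two caps are both exceeded: 20 + 4 + 10 + 10 + 20 + 4 = 68.
By inclusion–exclusion the count is 1330 − 1156 + 68 = 242.

242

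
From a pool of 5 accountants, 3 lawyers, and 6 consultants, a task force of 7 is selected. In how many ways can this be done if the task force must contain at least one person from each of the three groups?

3058

Unrestricted: C(14,7) = 3432 ways to pick any 7 of the 14.
Subtract selections that omit an entire group: no accountants → C(9,7) = 36; no lawyers → C(11,7) = 330; no consultants → C(8,7) = 8.
Add back selections omitting two groups (i.e. drawn from a single group): C(5,7) + C(3,7) + C(6,7) = 0.
By inclusion–exclusion: 3432 − 374 + 0 = 3058.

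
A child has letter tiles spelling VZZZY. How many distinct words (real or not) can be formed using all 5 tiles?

20

Letter multiplicities in VZZZY: V×1, Y×1, Z×3.
So there are 5! / (3!) = 20 distinguishable arrangements.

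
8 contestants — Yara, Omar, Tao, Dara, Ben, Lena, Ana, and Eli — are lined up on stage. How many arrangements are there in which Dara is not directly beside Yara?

30240

Of the 8! = 40320 arrangements, those with Dara and Yara adjacent number 2 × 7! = 10080 (treat the pair as a block with 2 internal orders).
Complementary counting: 40320 − 10080 = 30240.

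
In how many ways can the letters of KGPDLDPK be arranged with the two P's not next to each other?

3780

Total arrangements of KGPDLDPK: 8!/(2!·2!·2!) = 5040.
If the two P's are adjacent, glue them into one block, leaving 7 items to arrange: (7)!/(2!·2!) = 1260 ways.
Hence 5040 − 1260 = 3780.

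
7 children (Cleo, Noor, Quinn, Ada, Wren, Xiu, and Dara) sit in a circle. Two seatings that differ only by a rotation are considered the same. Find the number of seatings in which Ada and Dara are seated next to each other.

240

Treat {Ada, Dara} as one unit (2 internal orders) and seat the resulting 6 units around the table: (5)! circular arrangements.
So 2 × (5)! = 2 × 120 = 240.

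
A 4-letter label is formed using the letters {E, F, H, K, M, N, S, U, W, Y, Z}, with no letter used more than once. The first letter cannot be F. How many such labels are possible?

7200

The first letter has 11−1 = 10 choices (anything except F).
The remaining 3 letters are filled from the other 10 symbols without repetition: 10 × 9 × 8 = 720.
Total: 10 × 720 = 7200.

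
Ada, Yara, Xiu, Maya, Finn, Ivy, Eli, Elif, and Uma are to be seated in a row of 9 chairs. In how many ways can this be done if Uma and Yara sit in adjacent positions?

80640

Glue Uma and Yara into one block (2 internal orders), leaving 8 units to arrange in a row.
So the count is 2·(8)! = 80640.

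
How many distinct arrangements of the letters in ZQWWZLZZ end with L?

105

Fix L in the last position and arrange the remaining 7 letters.
Those 7 letters have W appearing twice and Z appearing 4 times, giving (7)!/(4!·2!) = 105.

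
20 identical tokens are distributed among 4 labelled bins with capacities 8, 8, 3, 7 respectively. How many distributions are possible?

By stars and bars, unrestricted non-negative solutions to x_1+…+x_4 = 20 number C(20+3,3) = 1771.
Subtract solutions that violate a single cap (substitute x_i' = x_i − (cap_i+1)): x_1 ≥ 9 gives C(14,3) = 364; x_2 ≥ 9 gives C(14,3) = 364; x_3 ≥ 4 gives C(19,3) = 969; x_4 ≥ 8 gives C(15,3) = 455. Together 2152.
Add back pairs where two caps are both exceeded: 10 + 120 + 20 + 120 + 20 + 165 = 455.
By inclusion–exclusion the count is 1771 − 2152 + 455 = 74.

74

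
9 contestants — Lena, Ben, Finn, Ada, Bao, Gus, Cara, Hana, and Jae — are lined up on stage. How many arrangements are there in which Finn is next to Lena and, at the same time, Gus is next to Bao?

Treat {Finn,Lena} as one block (2 orders) and {Gus,Bao} as another (2 orders).
That leaves 7 units to arrange: 2 × 2 × 7! = 4 × 5040 = 20160.

20160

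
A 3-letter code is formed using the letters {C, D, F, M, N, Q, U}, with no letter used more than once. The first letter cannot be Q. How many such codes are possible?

180

The first letter has 7−1 = 6 choices (anything except Q).
The remaining 2 letters are filled from the other 6 symbols without repetition: 6 × 5 = 30.
Total: 6 × 30 = 180.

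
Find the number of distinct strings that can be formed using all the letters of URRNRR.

30

Letter multiplicities in URRNRR: N×1, R×4, U×1.
Dividing 6! = 720 by 4! = 24 for the repeated letters gives 30.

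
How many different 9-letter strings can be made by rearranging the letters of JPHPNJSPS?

15120

The 9 letters of JPHPNJSPS have repeats: J appearing twice, P appearing 3 times, and S appearing twice.
Dividing 9! = 362880 by 3!·2!·2! = 24 for the repeated letters gives 15120.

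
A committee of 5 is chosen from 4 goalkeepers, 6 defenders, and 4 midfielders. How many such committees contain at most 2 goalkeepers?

Split by how many goalkeepers are chosen (0 through 2).
Sum: C(4,0)·C(10,5) + C(4,1)·C(10,4) + C(4,2)·C(10,3) = 252 + 840 + 720 = 1812.

1812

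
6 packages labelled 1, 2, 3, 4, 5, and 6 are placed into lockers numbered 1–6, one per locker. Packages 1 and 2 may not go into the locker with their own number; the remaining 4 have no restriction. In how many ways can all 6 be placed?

Let Aᵢ (for i ∈ {1, 2}) be the placements that put package i in its forbidden locker. Any j of these fix j positions, leaving (6−j)! ways to fill the rest, and there are C(2,j) ways to pick which j.
By inclusion–exclusion, the number of valid placements is Σ_{j=0}^{2} (−1)^j C(2,j)·(6−j)!.
Computing: 720 − 240 + 24 = 504.

504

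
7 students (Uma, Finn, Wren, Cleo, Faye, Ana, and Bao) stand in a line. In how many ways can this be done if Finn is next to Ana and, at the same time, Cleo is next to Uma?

480

Treat {Finn,Ana} as one block (2 orders) and {Cleo,Uma} as another (2 orders).
That leaves 5 units to arrange: 2 × 2 × 5! = 4 × 120 = 480.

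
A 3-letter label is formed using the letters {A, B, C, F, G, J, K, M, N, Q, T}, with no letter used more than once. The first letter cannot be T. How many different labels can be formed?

900

The first letter has 11−1 = 10 choices (anything except T).
The remaining 2 letters are filled from the other 10 symbols without repetition: 10 × 9 = 90.
Total: 10 × 90 = 900.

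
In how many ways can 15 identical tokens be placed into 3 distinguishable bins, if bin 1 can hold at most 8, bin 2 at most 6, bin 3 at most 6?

21

Without the upper bounds there are C(17,2) = 136 ways to split 15 among 3 bins.
Subtract solutions that violate a single cap (substitute x_i' = x_i − (cap_i+1)): x_1 ≥ 9 gives C(8,2) = 28; x_2 ≥ 7 gives C(10,2) = 45; x_3 ≥ 7 gives C(10,2) = 45. Together 118.
Add back pairs where two caps are both exceeded: 0 + 0 + 3 = 3.
By inclusion–exclusion the count is 136 − 118 + 3 = 21.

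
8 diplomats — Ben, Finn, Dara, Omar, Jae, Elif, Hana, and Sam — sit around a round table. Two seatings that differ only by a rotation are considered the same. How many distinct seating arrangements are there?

Fix one person's seat to break rotational symmetry; the remaining 7 people can be arranged in (7)! = 5040 ways.

5040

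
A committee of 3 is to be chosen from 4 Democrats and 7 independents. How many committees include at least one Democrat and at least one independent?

Total 3-person selections from all 11: C(11,3) = 165.
Subtract selections that omit an entire group: no Democrats → C(7,3) = 35; no independents → C(4,3) = 4.
Both groups omitted at once is impossible, so 165 − 39 = 126.

126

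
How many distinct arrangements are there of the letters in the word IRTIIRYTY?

The 9 letters of IRTIIRYTY have repeats: I appearing 3 times, R appearing twice, T appearing twice, and Y appearing twice.
So there are 9! / (3!·2!·2!·2!) = 7560 distinguishable arrangements.

7560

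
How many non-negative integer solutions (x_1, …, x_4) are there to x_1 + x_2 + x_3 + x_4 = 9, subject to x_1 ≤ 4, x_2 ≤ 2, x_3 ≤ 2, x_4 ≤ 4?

18

By stars and bars, unrestricted non-negative solutions to x_1+…+x_4 = 9 number C(9+3,3) = 220.
Subtract solutions that violate a single cap (substitute x_i' = x_i − (cap_i+1)): x_1 ≥ 5 gives C(7,3) = 35; x_2 ≥ 3 gives C(9,3) = 84; x_3 ≥ 3 gives C(9,3) = 84; x_4 ≥ 5 gives C(7,3) = 35. Together 238.
Add back pairs where two caps are both exceeded: 4 + 4 + 0 + 20 + 4 + 4 = 36.
By inclusion–exclusion the count is 220 − 238 + 36 = 18.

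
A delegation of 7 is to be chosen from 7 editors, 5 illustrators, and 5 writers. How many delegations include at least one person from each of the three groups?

17745

Unrestricted: C(17,7) = 19448 ways to pick any 7 of the 17.
Selections missing a whole group: no editors → C(10,7) = 120; no illustrators → C(12,7) = 792; no writers → C(12,7) = 792.
Add back selections omitting two groups (i.e. drawn from a single group): C(7,7) + C(5,7) + C(5,7) = 1.
By inclusion–exclusion: 19448 − 1704 + 1 = 17745.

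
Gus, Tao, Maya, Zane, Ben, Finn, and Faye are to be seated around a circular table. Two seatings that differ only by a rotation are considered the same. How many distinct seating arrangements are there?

Around a circle, 7 distinct people have 7!/7 = (6)! = 720 rotationally distinct seatings.

720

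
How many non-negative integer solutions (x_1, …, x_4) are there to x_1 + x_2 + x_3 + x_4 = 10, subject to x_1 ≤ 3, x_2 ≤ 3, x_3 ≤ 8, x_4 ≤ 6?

104

By stars and bars, unrestricted non-negative solutions to x_1+…+x_4 = 10 number C(10+3,3) = 286.
Subtract solutions that violate a single cap (substitute x_i' = x_i − (cap_i+1)): x_1 ≥ 4 gives C(9,3) = 84; x_2 ≥ 4 gives C(9,3) = 84; x_3 ≥ 9 gives C(4,3) = 4; x_4 ≥ 7 gives C(6,3) = 20. Together 192.
Add back pairs where two caps are both exceeded: 10 + 0 + 0 + 0 + 0 + 0 = 10.
By inclusion–exclusion the count is 286 − 192 + 10 = 104.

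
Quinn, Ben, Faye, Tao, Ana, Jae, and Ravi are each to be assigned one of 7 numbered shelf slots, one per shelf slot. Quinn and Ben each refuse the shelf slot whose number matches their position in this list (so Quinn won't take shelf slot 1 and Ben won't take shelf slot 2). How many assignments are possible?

3720

Let Aᵢ (for i ∈ {1, 2}) be the placements that put person i in their forbidden shelf slot. Any j of these fix j positions, leaving (7−j)! ways to fill the rest, and there are C(2,j) ways to pick which j.
By inclusion–exclusion, the number of valid placements is Σ_{j=0}^{2} (−1)^j C(2,j)·(7−j)!.
Computing: 5040 − 1440 + 120 = 3720.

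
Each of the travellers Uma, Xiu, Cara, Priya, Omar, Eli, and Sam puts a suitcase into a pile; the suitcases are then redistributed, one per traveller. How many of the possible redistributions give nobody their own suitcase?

1854

This is the derangement count D_7: permutations of 7 items with no fixed point.
By inclusion–exclusion this is Σ_{j=0}^{7} (−1)^j C(7,j)·(7−j)!.
Computing: 5040 − 5040 + 2520 − 840 + 210 − 42 + 7 − 1 = 1854.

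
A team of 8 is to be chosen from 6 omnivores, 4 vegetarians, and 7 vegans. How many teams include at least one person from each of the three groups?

22813

Unrestricted: C(17,8) = 24310 ways to pick any 8 of the 17.
Selections missing a whole group: no omnivores → C(11,8) = 165; no vegetarians → C(13,8) = 1287; no vegans → C(10,8) = 45.
Add back selections omitting two groups (i.e. drawn from a single group): C(6,8) + C(4,8) + C(7,8) = 0.
By inclusion–exclusion: 24310 − 1497 + 0 = 22813.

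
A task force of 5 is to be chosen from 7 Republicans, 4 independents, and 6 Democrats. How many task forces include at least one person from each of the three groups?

4214

Total 5-person selections from all 17: C(17,5) = 6188.
Selections missing a whole group: no Republicans → C(10,5) = 252; no independents → C(13,5) = 1287; no Democrats → C(11,5) = 462.
Add back selections omitting two groups (i.e. drawn from a single group): C(7,5) + C(4,5) + C(6,5) = 27.
By inclusion–exclusion: 6188 − 2001 + 27 = 4214.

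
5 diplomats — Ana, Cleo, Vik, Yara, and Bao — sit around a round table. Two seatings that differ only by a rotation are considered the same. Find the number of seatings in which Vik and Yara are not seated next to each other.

12

Without the restriction there are (4)! = 24 seatings.
Those with Vik next to Yara: fuse the pair into one unit and seat 4 units around a circle — 2·(3)! = 12.
Subtracting, 24 − 12 = 12.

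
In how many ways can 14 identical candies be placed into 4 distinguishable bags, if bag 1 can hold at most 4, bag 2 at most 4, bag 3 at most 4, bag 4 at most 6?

35

Without the upper bounds there are C(17,3) = 680 ways to split 14 among 4 bags.
Subtract solutions that violate a single cap (substitute x_i' = x_i − (cap_i+1)): x_1 ≥ 5 gives C(12,3) = 220; x_2 ≥ 5 gives C(12,3) = 220; x_3 ≥ 5 gives C(12,3) = 220; x_4 ≥ 7 gives C(10,3) = 120. Together 780.
Add back pairs where two caps are both exceeded: 35 + 35 + 10 + 35 + 10 + 10 = 135.
By inclusion–exclusion the count is 680 − 780 + 135 = 35.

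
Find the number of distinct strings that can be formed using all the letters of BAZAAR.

120

Letter multiplicities in BAZAAR: A×3, B×1, R×1, Z×1.
So there are 6! / (3!) = 120 distinguishable arrangements.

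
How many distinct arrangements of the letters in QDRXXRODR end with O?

1680

With the last slot taken by O, it remains to arrange the other 8 letters (QDRXXRDR).
Those 8 letters have D appearing twice, R appearing 3 times, and X appearing twice, giving (8)!/(3!·2!·2!) = 1680.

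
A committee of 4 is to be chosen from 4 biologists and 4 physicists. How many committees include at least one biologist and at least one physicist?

68

Unrestricted: C(8,4) = 70 ways to pick any 4 of the 8.
Subtract selections that omit an entire group: no biologists → C(4,4) = 1; no physicists → C(4,4) = 1.
Both groups omitted at once is impossible, so 70 − 2 = 68.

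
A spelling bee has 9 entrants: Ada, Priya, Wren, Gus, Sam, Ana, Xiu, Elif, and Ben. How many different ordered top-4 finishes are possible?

3024

There are 9 choices for 1st place, 8 for 2nd, and so on down to 6 for position 4.
That gives 9 × 8 × 7 × 6 = 3024.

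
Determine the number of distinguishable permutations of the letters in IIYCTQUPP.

IIYCTQUPP has 9 letters with I appearing twice and P appearing twice.
Dividing 9! = 362880 by 2!·2! = 4 for the repeated letters gives 90720.

90720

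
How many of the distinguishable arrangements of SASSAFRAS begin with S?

1120

Fix S in the first position and arrange the remaining 8 letters.
Those 8 letters have A appearing 3 times and S appearing 3 times, giving (8)!/(3!·3!) = 1120.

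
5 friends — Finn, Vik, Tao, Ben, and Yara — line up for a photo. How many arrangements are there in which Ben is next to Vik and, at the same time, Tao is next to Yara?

Treat {Ben,Vik} as one block (2 orders) and {Tao,Yara} as another (2 orders).
That leaves 3 units to arrange: 2 × 2 × 3! = 4 × 6 = 24.

24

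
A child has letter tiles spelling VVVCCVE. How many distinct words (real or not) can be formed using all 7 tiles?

VVVCCVE has 7 letters with C appearing twice and V appearing 4 times.
So there are 7! / (4!·2!) = 105 distinguishable arrangements.

105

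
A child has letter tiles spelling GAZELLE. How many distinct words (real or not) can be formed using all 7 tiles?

1260

The 7 letters of GAZELLE have repeats: E appearing twice and L appearing twice.
So there are 7! / (2!·2!) = 1260 distinguishable arrangements.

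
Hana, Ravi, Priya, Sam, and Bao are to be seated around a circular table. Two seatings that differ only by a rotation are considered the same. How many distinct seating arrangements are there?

24

Seat Hana anywhere (absorbing the rotational symmetry), then permute the other 4: (4)! = 24.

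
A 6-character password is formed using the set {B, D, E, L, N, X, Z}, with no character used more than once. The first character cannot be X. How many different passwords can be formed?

4320

The first character has 7−1 = 6 choices (anything except X).
The remaining 5 characters are filled from the other 6 symbols without repetition: 6 × 5 × 4 × 3 × 2 = 720.
Total: 6 × 720 = 4320.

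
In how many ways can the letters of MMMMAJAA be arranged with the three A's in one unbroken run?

Treat the 3 copies of A as a single block. The multiset to arrange is then {AAA, J, M, M, M, M}, 6 items in all.
That gives (6)!/(4!) = 30 arrangements.

30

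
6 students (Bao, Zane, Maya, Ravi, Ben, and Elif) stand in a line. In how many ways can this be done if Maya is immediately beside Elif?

Place the 4 others and the Maya-Elif pair as 5 objects in a line; the pair has 2 internal arrangements.
So the count is 2·(5)! = 240.

240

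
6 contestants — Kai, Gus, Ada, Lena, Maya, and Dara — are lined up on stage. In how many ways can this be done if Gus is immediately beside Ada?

240

Treat {Gus, Ada} as a single unit. There are 5 units to order, and the pair itself can be ordered 2 ways.
That gives 2 × 5! = 2 × 120 = 240.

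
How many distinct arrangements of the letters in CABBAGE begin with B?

With the first slot taken by B, it remains to arrange the other 6 letters (CABAGE).
Those 6 letters have A appearing twice, giving (6)!/(2!) = 360.

360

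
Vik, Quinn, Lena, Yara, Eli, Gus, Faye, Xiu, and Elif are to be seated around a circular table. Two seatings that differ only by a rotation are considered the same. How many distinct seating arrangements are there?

Seat Vik anywhere (absorbing the rotational symmetry), then permute the other 8: (8)! = 40320.

40320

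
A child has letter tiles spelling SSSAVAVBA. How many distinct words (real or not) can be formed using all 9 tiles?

The 9 letters of SSSAVAVBA have repeats: A appearing 3 times, S appearing 3 times, and V appearing twice.
The number of distinct arrangements is 9!/(3!·3!·2!) = 362880/72 = 5040.

5040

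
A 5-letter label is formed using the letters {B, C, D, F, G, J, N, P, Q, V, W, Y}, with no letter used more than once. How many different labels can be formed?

This is a permutation of 5 out of 12: P(12,5) = 12!/7!.
12 × 11 × 10 × 9 × 8 = 95040.

95040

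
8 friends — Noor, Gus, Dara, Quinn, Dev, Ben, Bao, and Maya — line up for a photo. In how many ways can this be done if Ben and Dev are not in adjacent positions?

30240

There are 8! = 40320 arrangements in all. If Ben and Dev are adjacent, merging them into one block gives 2·(7)! = 10080 arrangements.
So 40320 − 10080 = 30240 arrangements keep them apart.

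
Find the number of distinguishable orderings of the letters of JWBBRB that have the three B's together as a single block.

24

Treat the 3 copies of B as a single block. The multiset to arrange is then {BBB, J, R, W}, 4 items in all.
All 4 items are distinct, so there are (4)! = 24 arrangements.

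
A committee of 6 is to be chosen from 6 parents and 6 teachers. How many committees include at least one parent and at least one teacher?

With no constraint there are C(12,6) = 924 possible selections.
Subtract selections that omit an entire group: no parents → C(6,6) = 1; no teachers → C(6,6) = 1.
Both groups omitted at once is impossible, so 924 − 2 = 922.

922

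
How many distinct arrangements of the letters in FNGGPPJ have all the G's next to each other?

360

Treat the 2 copies of G as a single block. The multiset to arrange is then {GG, F, J, N, P, P}, 6 items in all.
That gives (6)!/(2!) = 360 arrangements.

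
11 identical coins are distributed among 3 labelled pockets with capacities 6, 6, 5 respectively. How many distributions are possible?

Without the upper bounds there are C(13,2) = 78 ways to split 11 among 3 pockets.
Subtract solutions that violate a single cap (substitute x_i' = x_i − (cap_i+1)): x_1 ≥ 7 gives C(6,2) = 15; x_2 ≥ 7 gives C(6,2) = 15; x_3 ≥ 6 gives C(7,2) = 21. Together 51.
No two caps can be exceeded simultaneously, so the pair terms are all 0.
By inclusion–exclusion the count is 78 − 51 + 0 = 27.

27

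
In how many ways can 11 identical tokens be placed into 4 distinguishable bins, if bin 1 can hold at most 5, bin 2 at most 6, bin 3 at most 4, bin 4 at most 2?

Ignoring the caps, the number of non-negative solutions to x_1+…+x_4 = 11 is C(14,3) = 364.
Subtract solutions that violate a single cap (substitute x_i' = x_i − (cap_i+1)): x_1 ≥ 6 gives C(8,3) = 56; x_2 ≥ 7 gives C(7,3) = 35; x_3 ≥ 5 gives C(9,3) = 84; x_4 ≥ 3 gives C(11,3) = 165. Together 340.
Add back pairs where two caps are both exceeded: 0 + 1 + 10 + 0 + 4 + 20 = 35.
By inclusion–exclusion the count is 364 − 340 + 35 = 59.

59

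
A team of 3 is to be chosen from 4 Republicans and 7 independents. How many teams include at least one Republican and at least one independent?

126

With no constraint there are C(11,3) = 165 possible selections.
Selections missing a whole group: no Republicans → C(7,3) = 35; no independents → C(4,3) = 4.
Both groups omitted at once is impossible, so 165 − 39 = 126.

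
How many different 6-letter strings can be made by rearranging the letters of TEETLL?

TEETLL has 6 letters with E appearing twice, L appearing twice, and T appearing twice.
Dividing 6! = 720 by 2!·2!·2! = 8 for the repeated letters gives 90.

90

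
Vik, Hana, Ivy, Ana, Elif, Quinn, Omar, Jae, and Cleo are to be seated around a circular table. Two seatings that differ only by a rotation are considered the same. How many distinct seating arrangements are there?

Around a circle, 9 distinct people have 9!/9 = (8)! = 40320 rotationally distinct seatings.

40320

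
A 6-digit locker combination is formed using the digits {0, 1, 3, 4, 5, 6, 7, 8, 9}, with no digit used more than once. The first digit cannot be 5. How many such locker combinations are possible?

53760

The first digit has 9−1 = 8 choices (anything except 5).
The remaining 5 digits are filled from the other 8 symbols without repetition: 8 × 7 × 6 × 5 × 4 = 6720.
Total: 8 × 6720 = 53760.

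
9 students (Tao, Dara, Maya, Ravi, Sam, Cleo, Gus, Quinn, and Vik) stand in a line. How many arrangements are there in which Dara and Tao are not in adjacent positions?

282240

Of the 9! = 362880 arrangements, those with Dara and Tao adjacent number 2 × 8! = 80640 (treat the pair as a block with 2 internal orders).
So 362880 − 80640 = 282240 arrangements keep them apart.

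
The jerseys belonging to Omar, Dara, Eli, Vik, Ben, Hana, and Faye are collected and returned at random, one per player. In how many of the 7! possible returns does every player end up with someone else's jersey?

Let Aᵢ be the assignments in which player i gets their old jersey. We want the size of the complement of A₁∪…∪A_7.
By inclusion–exclusion this is Σ_{j=0}^{7} (−1)^j C(7,j)·(7−j)!.
Computing: 5040 − 5040 + 2520 − 840 + 210 − 42 + 7 − 1 = 1854.

1854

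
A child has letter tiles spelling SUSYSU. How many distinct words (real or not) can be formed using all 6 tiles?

60

SUSYSU has 6 letters with S appearing 3 times and U appearing twice.
Dividing 6! = 720 by 3!·2! = 12 for the repeated letters gives 60.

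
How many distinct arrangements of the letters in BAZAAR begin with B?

20

Fix B in the first position and arrange the remaining 5 letters.
Those 5 letters have A appearing 3 times, giving (5)!/(3!) = 20.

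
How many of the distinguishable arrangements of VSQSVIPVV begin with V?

3360

With the first slot taken by V, it remains to arrange the other 8 letters (SQSVIPVV).
Those 8 letters have S appearing twice and V appearing 3 times, giving (8)!/(3!·2!) = 3360.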